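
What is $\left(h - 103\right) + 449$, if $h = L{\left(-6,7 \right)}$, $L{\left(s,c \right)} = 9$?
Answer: $355$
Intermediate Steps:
$h = 9$
$\left(h - 103\right) + 449 = \left(9 - 103\right) + 449 = -94 + 449 = 355$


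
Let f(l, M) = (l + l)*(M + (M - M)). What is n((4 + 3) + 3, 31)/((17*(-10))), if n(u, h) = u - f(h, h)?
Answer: 956/85 ≈ 11.247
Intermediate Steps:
f(l, M) = 2*M*l (f(l, M) = (2*l)*(M + 0) = (2*l)*M = 2*M*l)
n(u, h) = u - 2*h**2 (n(u, h) = u - 2*h*h = u - 2*h**2)
n((4 + 3) + 3, 31)/((17*(-10))) = (((4 + 3) + 3) - 2*31**2)/((17*(-10))) = ((7 + 3) - 2*961)/(-170) = (10 - 1922)*(-1/170) = -1912*(-1/170) = 956/85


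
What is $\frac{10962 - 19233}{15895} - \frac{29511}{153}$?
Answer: $- \frac{3074136}{15895} \approx -193.4$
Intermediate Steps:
$\frac{10962 - 19233}{15895} - \frac{29511}{153} = \left(-8271\right) \frac{1}{15895} - \frac{3279}{17} = - \frac{8271}{15895} - \frac{3279}{17} = - \frac{3074136}{15895}$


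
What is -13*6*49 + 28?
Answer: -3794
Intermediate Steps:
-13*6*49 + 28 = -78*49 + 28 = -3822 + 28 = -3794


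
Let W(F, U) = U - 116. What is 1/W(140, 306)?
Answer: 1/190 ≈ 0.0052632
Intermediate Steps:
W(F, U) = -116 + U
1/W(140, 306) = 1/(-116 + 306) = 1/190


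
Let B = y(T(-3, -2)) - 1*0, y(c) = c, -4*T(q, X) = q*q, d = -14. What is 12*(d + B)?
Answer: -195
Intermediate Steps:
T(q, X) = -q²/4 (T(q, X) = -q*q/4 = -q²/4)
B = -9/4 (B = -¼*(-3)² - 1*0 = -¼*9 + 0 = -9/4 + 0 = -9/4 ≈ -2.2500)
12*(d + B) = 12*(-14 - 9/4) = 12*(-65/4) = -195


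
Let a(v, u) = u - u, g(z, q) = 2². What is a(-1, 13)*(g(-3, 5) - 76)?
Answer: 0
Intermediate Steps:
g(z, q) = 4
a(v, u) = 0
a(-1, 13)*(g(-3, 5) - 76) = 0*(4 - 76) = 0*(-72) = 0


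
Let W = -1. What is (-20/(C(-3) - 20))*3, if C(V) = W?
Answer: 20/7 ≈ 2.8571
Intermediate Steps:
C(V) = -1
(-20/(C(-3) - 20))*3 = (-20/(-1 - 20))*3 = (-20/(-21))*3 = -1/21*(-20)*3 = (20/21)*3 = 20/7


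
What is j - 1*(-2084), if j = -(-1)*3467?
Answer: 5551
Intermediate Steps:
j = 3467 (j = -1*(-3467) = 3467)
j - 1*(-2084) = 3467 - 1*(-2084) = 3467 + 2084 = 5551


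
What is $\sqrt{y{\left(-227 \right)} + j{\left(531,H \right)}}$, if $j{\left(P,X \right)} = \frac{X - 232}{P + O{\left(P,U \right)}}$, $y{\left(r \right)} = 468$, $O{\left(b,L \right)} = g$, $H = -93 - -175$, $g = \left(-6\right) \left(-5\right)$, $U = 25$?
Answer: $\frac{\sqrt{16356142}}{187} \approx 21.627$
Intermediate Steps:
$g = 30$
$H = 82$ ($H = -93 + 175 = 82$)
$O{\left(b,L \right)} = 30$
$j{\left(P,X \right)} = \frac{-232 + X}{30 + P}$ ($j{\left(P,X \right)} = \frac{X - 232}{P + 30} = \frac{-232 + X}{30 + P}$)
$\sqrt{y{\left(-227 \right)} + j{\left(531,H \right)}} = \sqrt{468 + \frac{-232 + 82}{30 + 531}} = \sqrt{468 + \frac{1}{561} \left(-150\right)} = \sqrt{468 - \frac{50}{187}} = \sqrt{\frac{87466}{187}} = \frac{\sqrt{16356142}}{187}$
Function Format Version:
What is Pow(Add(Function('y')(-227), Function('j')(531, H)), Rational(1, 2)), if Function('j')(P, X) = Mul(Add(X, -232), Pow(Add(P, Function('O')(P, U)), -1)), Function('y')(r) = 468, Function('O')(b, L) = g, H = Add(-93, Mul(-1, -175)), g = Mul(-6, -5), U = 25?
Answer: Mul(Rational(1, 187), Pow(16356142, Rational(1, 2))) ≈ 21.627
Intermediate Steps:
g = 30
H = 82 (H = Add(-93, 175) = 82)
Function('O')(b, L) = 30
Function('j')(P, X) = Mul(Pow(Add(30, P), -1), Add(-232, X)) (Function('j')(P, X) = Mul(Add(X, -232), Pow(Add(P, 30), -1)) = Mul(Add(-232, X), Pow(Add(30, P), -1)) = Mul(Pow(Add(30, P), -1), Add(-232, X)))
Pow(Add(Function('y')(-227), Function('j')(531, H)), Rational(1, 2)) = Pow(Add(468, Mul(Pow(Add(30, 531), -1), Add(-232, 82))), Rational(1, 2)) = Pow(Add(468, Mul(Pow(561, -1), -150)), Rational(1, 2)) = Pow(Add(468, Mul(Rational(1, 561), -150)), Rational(1, 2)) = Pow(Add(468, Rational(-50, 187)), Rational(1, 2)) = Pow(Rational(87466, 187), Rational(1, 2)) = Mul(Rational(1, 187), Pow(16356142, Rational(1, 2)))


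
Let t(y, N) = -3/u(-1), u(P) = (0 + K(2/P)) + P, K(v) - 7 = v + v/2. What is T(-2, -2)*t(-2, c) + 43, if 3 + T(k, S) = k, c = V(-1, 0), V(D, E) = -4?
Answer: 48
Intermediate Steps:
K(v) = 7 + 3*v/2 (K(v) = 7 + (v + v/2) = 7 + 3*v/2)
c = -4
T(k, S) = -3 + k
u(P) = 7 + P + 3/P (u(P) = (0 + (7 + 3*(2/P)/2)) + P = (0 + (7 + 3/P)) + P = (7 + 3/P) + P = 7 + P + 3/P)
t(y, N) = -1 (t(y, N) = -3/(7 - 1 + 3/(-1)) = -3/(7 - 1 + 3*(-1)) = -3/(7 - 1 - 3) = -3/3 = -3*⅓ = -1)
T(-2, -2)*t(-2, c) + 43 = (-3 - 2)*(-1) + 43 = -5*(-1) + 43 = 5 + 43 = 48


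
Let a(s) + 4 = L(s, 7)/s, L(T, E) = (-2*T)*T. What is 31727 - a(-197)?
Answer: 31337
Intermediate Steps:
L(T, E) = -2*T**2
a(s) = -4 - 2*s (a(s) = -4 + (-2*s**2)/s = -4 - 2*s)
31727 - a(-197) = 31727 - (-4 - 2*(-197)) = 31727 - (-4 + 394) = 31727 - 1*390 = 31727 - 390 = 31337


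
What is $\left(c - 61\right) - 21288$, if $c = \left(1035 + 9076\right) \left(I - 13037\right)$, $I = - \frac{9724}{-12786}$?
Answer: $- \frac{842794089526}{6393} \approx -1.3183 \cdot 10^{8}$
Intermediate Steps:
$I = \frac{4862}{6393}$ ($I = \left(-9724\right) \left(- \frac{1}{12786}\right) = \frac{4862}{6393} \approx 0.76052$)
$c = - \frac{842657605369}{6393}$ ($c = \left(1035 + 9076\right) \left(\frac{4862}{6393} - 13037\right) = 10111 \left(- \frac{83340679}{6393}\right) = - \frac{842657605369}{6393} \approx -1.3181 \cdot 10^{8}$)
$\left(c - 61\right) - 21288 = \left(- \frac{842657605369}{6393} - 61\right) - 21288 = - \frac{842657995342}{6393} - 21288 = - \frac{842794089526}{6393}$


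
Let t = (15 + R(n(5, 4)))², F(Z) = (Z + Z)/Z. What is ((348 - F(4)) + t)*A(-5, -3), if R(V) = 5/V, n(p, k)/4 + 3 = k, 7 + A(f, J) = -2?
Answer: -87849/16 ≈ -5490.6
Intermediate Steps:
A(f, J) = -9 (A(f, J) = -7 - 2 = -9)
F(Z) = 2 (F(Z) = (2*Z)/Z = 2)
n(p, k) = -12 + 4*k
t = 4225/16 (t = (15 + 5/(-12 + 4*4))² = (15 + 5/(-12 + 16))² = (15 + 5/4)² = (65/4)² = 4225/16 ≈ 264.06)
((348 - F(4)) + t)*A(-5, -3) = ((348 - 1*2) + 4225/16)*(-9) = ((348 - 2) + 4225/16)*(-9) = (346 + 4225/16)*(-9) = (9761/16)*(-9) = -87849/16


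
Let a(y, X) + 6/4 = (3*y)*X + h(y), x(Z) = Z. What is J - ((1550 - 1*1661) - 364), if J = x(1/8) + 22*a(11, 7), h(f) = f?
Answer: 46129/8 ≈ 5766.1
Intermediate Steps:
a(y, X) = -3/2 + y + 3*X*y (a(y, X) = -3/2 + ((3*y)*X + y) = -3/2 + (3*X*y + y) = -3/2 + (y + 3*X*y) = -3/2 + y + 3*X*y)
J = 42329/8 (J = 1/8 + 22*(-3/2 + 11 + 3*7*11) = ⅛ + 22*(-3/2 + 11 + 231) = ⅛ + 22*(481/2) = ⅛ + 5291 = 42329/8 ≈ 5291.1)
J - ((1550 - 1*1661) - 364) = 42329/8 - ((1550 - 1*1661) - 364) = 42329/8 - ((1550 - 1661) - 364) = 42329/8 - (-111 - 364) = 42329/8 - 1*(-475) = 42329/8 + 475 = 46129/8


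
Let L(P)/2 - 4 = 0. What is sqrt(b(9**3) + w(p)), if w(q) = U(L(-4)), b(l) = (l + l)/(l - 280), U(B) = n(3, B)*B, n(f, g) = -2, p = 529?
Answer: I*sqrt(2570974)/449 ≈ 3.5711*I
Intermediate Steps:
L(P) = 8 (L(P) = 8 + 2*0 = 8 + 0 = 8)
U(B) = -2*B
b(l) = 2*l/(-280 + l) (b(l) = (2*l)/(-280 + l) = 2*l/(-280 + l))
w(q) = -16 (w(q) = -2*8 = -16)
sqrt(b(9**3) + w(p)) = sqrt(2*9**3/(-280 + 9**3) - 16) = sqrt(2*729/(-280 + 729) - 16) = sqrt(2*729/449 - 16) = sqrt(2*729*(1/449) - 16) = sqrt(1458/449 - 16) = sqrt(-5726/449) = I*sqrt(2570974)/449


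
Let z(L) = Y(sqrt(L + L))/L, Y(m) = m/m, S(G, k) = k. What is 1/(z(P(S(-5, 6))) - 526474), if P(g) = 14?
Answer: -14/7370635 ≈ -1.8994e-6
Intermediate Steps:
Y(m) = 1
z(L) = 1/L
1/(z(P(S(-5, 6))) - 526474) = 1/(1/14 - 526474) = 1/(-7370635/14) = -14/7370635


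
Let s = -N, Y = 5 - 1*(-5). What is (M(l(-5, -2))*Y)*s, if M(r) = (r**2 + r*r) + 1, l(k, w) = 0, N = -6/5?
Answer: 12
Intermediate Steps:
N = -6/5 (N = -6*1/5 = -6/5 ≈ -1.2000)
M(r) = 1 + 2*r**2 (M(r) = (r**2 + r**2) + 1 = 2*r**2 + 1 = 1 + 2*r**2)
Y = 10 (Y = 5 + 5 = 10)
s = 6/5 (s = -1*(-6/5) = 6/5 ≈ 1.2000)
(M(l(-5, -2))*Y)*s = ((1 + 2*0**2)*10)*(6/5) = ((1 + 2*0)*10)*(6/5) = ((1 + 0)*10)*(6/5) = (1*10)*(6/5) = 10*(6/5) = 12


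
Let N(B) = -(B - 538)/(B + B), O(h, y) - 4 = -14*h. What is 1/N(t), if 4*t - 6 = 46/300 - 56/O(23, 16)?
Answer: 33546/5686027 ≈ 0.0058997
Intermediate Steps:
O(h, y) = 4 - 14*h
t = 16773/10600 (t = 3/2 + (46/300 - 56/(4 - 14*23))/4 = 3/2 + (46*(1/300) - 56/(4 - 322))/4 = 3/2 + (23/150 - 56/(-318))/4 = 3/2 + (23/150 - 56*(-1/318))/4 = 3/2 + (23/150 + 28/159)/4 = 3/2 + (1/4)*(873/2650) = 3/2 + 873/10600 = 16773/10600 ≈ 1.5824)
N(B) = -(-538 + B)/(2*B)
1/N(t) = 1/((538 - 1*16773/10600)/(2*(16773/10600))) = 1/((1/2)*(10600/16773)*(538 - 16773/10600)) = 1/((1/2)*(10600/16773)*(5686027/10600)) = 1/(5686027/33546) = 33546/5686027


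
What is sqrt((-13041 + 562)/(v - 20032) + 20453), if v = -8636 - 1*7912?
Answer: sqrt(6842135537755)/18290 ≈ 143.02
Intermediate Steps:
v = -16548 (v = -8636 - 7912 = -16548)
sqrt((-13041 + 562)/(v - 20032) + 20453) = sqrt((-13041 + 562)/(-16548 - 20032) + 20453) = sqrt(-12479/(-36580) + 20453) = sqrt(-12479*(-1/36580) + 20453) = sqrt(12479/36580 + 20453) = sqrt(748183219/36580) = sqrt(6842135537755)/18290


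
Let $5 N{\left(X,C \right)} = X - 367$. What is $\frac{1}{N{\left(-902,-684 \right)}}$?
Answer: $- \frac{5}{1269} \approx -0.0039401$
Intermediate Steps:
$N{\left(X,C \right)} = - \frac{367}{5} + \frac{X}{5}$ ($N{\left(X,C \right)} = \frac{X - 367}{5} = \frac{-367 + X}{5} = - \frac{367}{5} + \frac{X}{5}$)
$\frac{1}{N{\left(-902,-684 \right)}} = \frac{1}{- \frac{367}{5} + \frac{1}{5} \left(-902\right)} = \frac{1}{- \frac{367}{5} - \frac{902}{5}} = \frac{1}{- \frac{1269}{5}} = - \frac{5}{1269}$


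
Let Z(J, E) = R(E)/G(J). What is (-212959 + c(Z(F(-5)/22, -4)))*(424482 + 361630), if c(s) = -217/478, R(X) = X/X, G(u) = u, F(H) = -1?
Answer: -40010985765664/239 ≈ -1.6741e+11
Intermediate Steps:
R(X) = 1
Z(J, E) = 1/J
c(s) = -217/478 (c(s) = -217*1/478 = -217/478)
(-212959 + c(Z(F(-5)/22, -4)))*(424482 + 361630) = (-212959 - 217/478)*(424482 + 361630) = -101794619/478*786112 = -40010985765664/239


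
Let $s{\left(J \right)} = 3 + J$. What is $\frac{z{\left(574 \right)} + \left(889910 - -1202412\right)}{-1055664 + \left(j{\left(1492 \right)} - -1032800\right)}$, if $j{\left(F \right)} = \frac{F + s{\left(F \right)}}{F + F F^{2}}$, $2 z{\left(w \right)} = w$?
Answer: $- \frac{6950159211148820}{75937951235733} \approx -91.524$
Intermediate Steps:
$z{\left(w \right)} = \frac{w}{2}$
$j{\left(F \right)} = \frac{3 + 2 F}{F + F^{3}}$ ($j{\left(F \right)} = \frac{F + \left(3 + F\right)}{F + F F^{2}} = \frac{3 + 2 F}{F + F^{3}}$)
$\frac{z{\left(574 \right)} + \left(889910 - -1202412\right)}{-1055664 + \left(j{\left(1492 \right)} - -1032800\right)} = \frac{\frac{1}{2} \cdot 574 + \left(889910 - -1202412\right)}{-1055664 + \left(\frac{3 + 2 \cdot 1492}{1492 + 1492^{3}} - -1032800\right)} = \frac{287 + \left(889910 + 1202412\right)}{-1055664 + \left(\frac{3 + 2984}{1492 + 3321287488} + 1032800\right)} = \frac{287 + 2092322}{-1055664 + \left(\frac{1}{3321288980} \cdot 2987 + 1032800\right)} = \frac{2092609}{-1055664 + \left(\frac{1}{3321288980} \cdot 2987 + 1032800\right)} = \frac{2092609}{-1055664 + \left(\frac{2987}{3321288980} + 1032800\right)} = \frac{2092609}{-1055664 + \frac{3430227258546987}{3321288980}} = \frac{2092609}{- \frac{75937951235733}{3321288980}} = 2092609 \left(- \frac{3321288980}{75937951235733}\right) = - \frac{6950159211148820}{75937951235733}$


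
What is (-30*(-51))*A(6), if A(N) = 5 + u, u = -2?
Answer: 4590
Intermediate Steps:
A(N) = 3 (A(N) = 5 - 2 = 3)
(-30*(-51))*A(6) = -30*(-51)*3 = 1530*3 = 4590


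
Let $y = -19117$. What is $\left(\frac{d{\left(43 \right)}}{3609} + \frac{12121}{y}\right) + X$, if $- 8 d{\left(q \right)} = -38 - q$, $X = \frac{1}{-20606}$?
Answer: $- \frac{398881584513}{631855542808} \approx -0.63129$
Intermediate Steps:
$X = - \frac{1}{20606} \approx -4.853 \cdot 10^{-5}$
$d{\left(q \right)} = \frac{19}{4} + \frac{q}{8}$ ($d{\left(q \right)} = - \frac{-38 - q}{8} = \frac{19}{4} + \frac{q}{8}$)
$\left(\frac{d{\left(43 \right)}}{3609} + \frac{12121}{y}\right) + X = \left(\frac{\frac{19}{4} + \frac{1}{8} \cdot 43}{3609} + \frac{12121}{-19117}\right) - \frac{1}{20606} = \left(\left(\frac{19}{4} + \frac{43}{8}\right) \frac{1}{3609} + 12121 \left(- \frac{1}{19117}\right)\right) - \frac{1}{20606} = \left(\frac{81}{8} \cdot \frac{1}{3609} - \frac{12121}{19117}\right) - \frac{1}{20606} = \left(\frac{9}{3208} - \frac{12121}{19117}\right) - \frac{1}{20606} = - \frac{38712115}{61327336} - \frac{1}{20606} = - \frac{398881584513}{631855542808}$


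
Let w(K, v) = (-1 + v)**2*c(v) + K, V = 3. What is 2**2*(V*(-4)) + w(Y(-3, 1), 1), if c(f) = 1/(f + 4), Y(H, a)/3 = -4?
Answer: -60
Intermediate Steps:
Y(H, a) = -12 (Y(H, a) = 3*(-4) = -12)
c(f) = 1/(4 + f)
w(K, v) = K + (-1 + v)**2/(4 + v) (w(K, v) = (-1 + v)**2/(4 + v) + K = K + (-1 + v)**2/(4 + v))
2**2*(V*(-4)) + w(Y(-3, 1), 1) = 2**2*(3*(-4)) + ((-1 + 1)**2 - 12*(4 + 1))/(4 + 1) = 4*(-12) + (0**2 - 12*5)/5 = -48 + (0 - 60)/5 = -48 + (1/5)*(-60) = -48 - 12 = -60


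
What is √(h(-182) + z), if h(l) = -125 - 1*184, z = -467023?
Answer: 2*I*√116833 ≈ 683.62*I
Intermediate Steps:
h(l) = -309 (h(l) = -125 - 184 = -309)
√(h(-182) + z) = √(-309 - 467023) = √(-467332) = 2*I*√116833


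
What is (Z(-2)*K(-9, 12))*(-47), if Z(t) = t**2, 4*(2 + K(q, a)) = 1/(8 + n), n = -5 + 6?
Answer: 3337/9 ≈ 370.78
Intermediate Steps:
n = 1
K(q, a) = -71/36 (K(q, a) = -2 + 1/(4*(8 + 1)) = -2 + (1/4)/9 = -2 + (1/4)*(1/9) = -2 + 1/36 = -71/36)
(Z(-2)*K(-9, 12))*(-47) = ((-2)**2*(-71/36))*(-47) = (4*(-71/36))*(-47) = -71/9*(-47) = 3337/9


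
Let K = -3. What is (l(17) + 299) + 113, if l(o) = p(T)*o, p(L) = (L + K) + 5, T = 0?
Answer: 446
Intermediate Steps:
p(L) = 2 + L (p(L) = (L - 3) + 5 = (-3 + L) + 5 = 2 + L)
l(o) = 2*o (l(o) = (2 + 0)*o = 2*o)
(l(17) + 299) + 113 = (2*17 + 299) + 113 = (34 + 299) + 113 = 333 + 113 = 446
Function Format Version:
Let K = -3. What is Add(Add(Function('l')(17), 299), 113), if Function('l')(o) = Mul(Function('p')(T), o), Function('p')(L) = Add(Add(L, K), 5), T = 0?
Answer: 446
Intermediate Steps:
Function('p')(L) = Add(2, L) (Function('p')(L) = Add(Add(L, -3), 5) = Add(Add(-3, L), 5) = Add(2, L))
Function('l')(o) = Mul(2, o) (Function('l')(o) = Mul(Add(2, 0), o) = Mul(2, o))
Add(Add(Function('l')(17), 299), 113) = Add(Add(Mul(2, 17), 299), 113) = Add(Add(34, 299), 113) = Add(333, 113) = 446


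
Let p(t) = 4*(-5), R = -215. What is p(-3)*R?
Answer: 4300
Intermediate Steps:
p(t) = -20
p(-3)*R = -20*(-215) = 4300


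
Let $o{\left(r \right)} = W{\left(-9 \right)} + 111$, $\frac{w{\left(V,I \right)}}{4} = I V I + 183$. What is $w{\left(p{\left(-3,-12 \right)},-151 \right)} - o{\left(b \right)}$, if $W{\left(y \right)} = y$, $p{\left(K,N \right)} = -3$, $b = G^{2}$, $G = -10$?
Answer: $-272982$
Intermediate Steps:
$b = 100$ ($b = \left(-10\right)^{2} = 100$)
$w{\left(V,I \right)} = 732 + 4 V I^{2}$ ($w{\left(V,I \right)} = 4 \left(I V I + 183\right) = 4 \left(V I^{2} + 183\right) = 4 \left(183 + V I^{2}\right) = 732 + 4 V I^{2}$)
$o{\left(r \right)} = 102$ ($o{\left(r \right)} = -9 + 111 = 102$)
$w{\left(p{\left(-3,-12 \right)},-151 \right)} - o{\left(b \right)} = \left(732 + 4 \left(-3\right) \left(-151\right)^{2}\right) - 102 = \left(732 + 4 \left(-3\right) 22801\right) - 102 = \left(732 - 273612\right) - 102 = -272880 - 102 = -272982$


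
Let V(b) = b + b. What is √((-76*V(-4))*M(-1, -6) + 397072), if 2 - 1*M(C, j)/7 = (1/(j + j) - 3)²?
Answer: √3286102/3 ≈ 604.25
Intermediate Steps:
M(C, j) = 14 - 7*(-3 + 1/(2*j))² (M(C, j) = 14 - 7*(1/(j + j) - 3)² = 14 - 7*(1/(2*j) - 3)² = 14 - 7*(-3 + 1/(2*j))²)
V(b) = 2*b
√((-76*V(-4))*M(-1, -6) + 397072) = √((-152*(-4))*(-49 + 21/(-6) - 7/4/(-6)²) + 397072) = √((-76*(-8))*(-49 + 21*(-⅙) - 7/4*1/36) + 397072) = √(608*(-49 - 7/2 - 7/144) + 397072) = √(608*(-7567/144) + 397072) = √(-287546/9 + 397072) = √(3286102/9) = √3286102/3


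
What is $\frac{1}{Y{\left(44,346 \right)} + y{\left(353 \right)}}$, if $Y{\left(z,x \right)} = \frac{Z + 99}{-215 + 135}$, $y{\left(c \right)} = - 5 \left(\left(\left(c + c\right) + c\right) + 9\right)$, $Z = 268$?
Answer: $- \frac{80}{427567} \approx -0.00018711$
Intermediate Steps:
$y{\left(c \right)} = -45 - 15 c$ ($y{\left(c \right)} = - 5 \left(\left(2 c + c\right) + 9\right) = - 5 \left(3 c + 9\right) = - 5 \left(9 + 3 c\right) = -45 - 15 c$)
$Y{\left(z,x \right)} = - \frac{367}{80}$ ($Y{\left(z,x \right)} = \frac{268 + 99}{-215 + 135} = \frac{367}{-80} = 367 \left(- \frac{1}{80}\right) = - \frac{367}{80}$)
$\frac{1}{Y{\left(44,346 \right)} + y{\left(353 \right)}} = \frac{1}{- \frac{367}{80} - 5340} = \frac{1}{- \frac{427567}{80}} = - \frac{80}{427567}$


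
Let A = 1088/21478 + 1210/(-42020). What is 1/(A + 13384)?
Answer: 4102298/54905246111 ≈ 7.4716e-5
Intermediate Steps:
A = 89679/4102298 (A = 1088*(1/21478) + 1210*(-1/42020) = 544/10739 - 11/382 = 89679/4102298 ≈ 0.021861)
1/(A + 13384) = 1/(89679/4102298 + 13384) = 1/(54905246111/4102298) = 4102298/54905246111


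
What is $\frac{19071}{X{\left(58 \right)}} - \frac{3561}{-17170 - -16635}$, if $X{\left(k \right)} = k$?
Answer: $\frac{10409523}{31030} \approx 335.47$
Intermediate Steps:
$\frac{19071}{X{\left(58 \right)}} - \frac{3561}{-17170 - -16635} = \frac{19071}{58} - \frac{3561}{-17170 - -16635} = 19071 \cdot \frac{1}{58} - \frac{3561}{-17170 + 16635} = \frac{19071}{58} - \frac{3561}{-535} = \frac{19071}{58} - - \frac{3561}{535} = \frac{19071}{58} + \frac{3561}{535} = \frac{10409523}{31030}$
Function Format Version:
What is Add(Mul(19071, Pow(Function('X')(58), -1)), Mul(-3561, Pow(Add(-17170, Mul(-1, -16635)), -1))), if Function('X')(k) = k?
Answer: Rational(10409523, 31030) ≈ 335.47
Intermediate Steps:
Add(Mul(19071, Pow(Function('X')(58), -1)), Mul(-3561, Pow(Add(-17170, Mul(-1, -16635)), -1))) = Add(Mul(19071, Pow(58, -1)), Mul(-3561, Pow(Add(-17170, Mul(-1, -16635)), -1))) = Add(Mul(19071, Rational(1, 58)), Mul(-3561, Pow(Add(-17170, 16635), -1))) = Add(Rational(19071, 58), Mul(-3561, Pow(-535, -1))) = Add(Rational(19071, 58), Mul(-3561, Rational(-1, 535))) = Add(Rational(19071, 58), Rational(3561, 535)) = Rational(10409523, 31030)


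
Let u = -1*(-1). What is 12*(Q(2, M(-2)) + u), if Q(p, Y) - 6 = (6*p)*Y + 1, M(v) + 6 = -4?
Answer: -1344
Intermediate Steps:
M(v) = -10 (M(v) = -6 - 4 = -10)
Q(p, Y) = 7 + 6*Y*p (Q(p, Y) = 6 + ((6*p)*Y + 1) = 6 + (6*Y*p + 1) = 6 + (1 + 6*Y*p) = 7 + 6*Y*p)
u = 1
12*(Q(2, M(-2)) + u) = 12*((7 + 6*(-10)*2) + 1) = 12*((7 - 120) + 1) = 12*(-113 + 1) = 12*(-112) = -1344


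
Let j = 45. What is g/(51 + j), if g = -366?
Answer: -61/16 ≈ -3.8125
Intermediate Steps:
g/(51 + j) = -366/(51 + 45) = -366/96 = -366*1/96 = -61/16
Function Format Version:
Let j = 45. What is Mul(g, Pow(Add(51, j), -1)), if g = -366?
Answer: Rational(-61, 16) ≈ -3.8125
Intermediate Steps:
Mul(g, Pow(Add(51, j), -1)) = Mul(-366, Pow(Add(51, 45), -1)) = Mul(-366, Pow(96, -1)) = Mul(-366, Rational(1, 96)) = Rational(-61, 16)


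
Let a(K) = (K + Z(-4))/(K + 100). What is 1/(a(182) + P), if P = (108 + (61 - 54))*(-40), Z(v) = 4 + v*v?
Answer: -141/648499 ≈ -0.00021743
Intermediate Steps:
Z(v) = 4 + v²
a(K) = (20 + K)/(100 + K) (a(K) = (K + (4 + (-4)²))/(K + 100) = (K + (4 + 16))/(100 + K) = (K + 20)/(100 + K) = (20 + K)/(100 + K))
P = -4600 (P = (108 + 7)*(-40) = 115*(-40) = -4600)
1/(a(182) + P) = 1/((20 + 182)/(100 + 182) - 4600) = 1/(202/282 - 4600) = 1/((1/282)*202 - 4600) = 1/(101/141 - 4600) = 1/(-648499/141) = -141/648499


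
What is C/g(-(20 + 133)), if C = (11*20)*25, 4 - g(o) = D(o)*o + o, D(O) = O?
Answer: -1375/5813 ≈ -0.23654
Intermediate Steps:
g(o) = 4 - o - o**2 (g(o) = 4 - (o*o + o) = 4 - (o**2 + o) = 4 - (o + o**2) = 4 + (-o - o**2) = 4 - o - o**2)
C = 5500 (C = 220*25 = 5500)
C/g(-(20 + 133)) = 5500/(4 - (-1)*(20 + 133) - (-(20 + 133))**2) = 5500/(4 - (-1)*153 - (-1*153)**2) = 5500/(4 - 1*(-153) - 1*(-153)**2) = 5500/(4 + 153 - 1*23409) = 5500/(4 + 153 - 23409) = 5500/(-23252) = 5500*(-1/23252) = -1375/5813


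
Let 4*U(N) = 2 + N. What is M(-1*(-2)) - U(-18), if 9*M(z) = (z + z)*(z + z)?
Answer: 52/9 ≈ 5.7778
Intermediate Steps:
M(z) = 4*z²/9 (M(z) = ((z + z)*(z + z))/9 = ((2*z)*(2*z))/9 = (4*z²)/9 = 4*z²/9)
U(N) = ½ + N/4 (U(N) = (2 + N)/4 = ½ + N/4)
M(-1*(-2)) - U(-18) = 4*(-1*(-2))²/9 - (½ + (¼)*(-18)) = (4/9)*2² - (½ - 9/2) = (4/9)*4 - 1*(-4) = 16/9 + 4 = 52/9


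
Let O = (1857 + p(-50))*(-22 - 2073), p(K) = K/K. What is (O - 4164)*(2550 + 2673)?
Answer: -20352328302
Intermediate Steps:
p(K) = 1
O = -3892510 (O = (1857 + 1)*(-22 - 2073) = 1858*(-2095) = -3892510)
(O - 4164)*(2550 + 2673) = (-3892510 - 4164)*(2550 + 2673) = -3896674*5223 = -20352328302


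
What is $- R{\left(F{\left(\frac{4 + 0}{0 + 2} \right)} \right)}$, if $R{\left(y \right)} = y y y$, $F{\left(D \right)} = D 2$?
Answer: $-64$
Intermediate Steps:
$F{\left(D \right)} = 2 D$
$R{\left(y \right)} = y^{3}$ ($R{\left(y \right)} = y^{2} y = y^{3}$)
$- R{\left(F{\left(\frac{4 + 0}{0 + 2} \right)} \right)} = - \left(2 \frac{4 + 0}{0 + 2}\right)^{3} = - \left(2 \cdot \frac{4}{2}\right)^{3} = - \left(2 \cdot 4 \cdot \frac{1}{2}\right)^{3} = - \left(2 \cdot 2\right)^{3} = - 4^{3} = \left(-1\right) 64 = -64$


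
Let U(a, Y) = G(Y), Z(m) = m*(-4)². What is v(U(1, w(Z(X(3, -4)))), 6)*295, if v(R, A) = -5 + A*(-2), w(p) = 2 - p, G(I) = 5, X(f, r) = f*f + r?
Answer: -5015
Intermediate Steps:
X(f, r) = r + f² (X(f, r) = f² + r = r + f²)
Z(m) = 16*m (Z(m) = m*16 = 16*m)
U(a, Y) = 5
v(R, A) = -5 - 2*A
v(U(1, w(Z(X(3, -4)))), 6)*295 = (-5 - 2*6)*295 = (-5 - 12)*295 = -17*295 = -5015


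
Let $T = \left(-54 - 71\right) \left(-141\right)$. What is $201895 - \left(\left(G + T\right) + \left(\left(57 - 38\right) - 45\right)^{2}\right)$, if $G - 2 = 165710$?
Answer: $17882$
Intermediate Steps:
$G = 165712$ ($G = 2 + 165710 = 165712$)
$T = 17625$ ($T = \left(-125\right) \left(-141\right) = 17625$)
$201895 - \left(\left(G + T\right) + \left(\left(57 - 38\right) - 45\right)^{2}\right) = 201895 - \left(\left(165712 + 17625\right) + \left(\left(57 - 38\right) - 45\right)^{2}\right) = 201895 - \left(183337 + \left(19 - 45\right)^{2}\right) = 201895 - \left(183337 + \left(-26\right)^{2}\right) = 201895 - \left(183337 + 676\right) = 201895 - 184013 = 17882$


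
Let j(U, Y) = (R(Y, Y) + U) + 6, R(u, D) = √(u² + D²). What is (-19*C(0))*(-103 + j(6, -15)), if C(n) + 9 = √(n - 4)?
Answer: -15561 + 3458*I + √2*(2565 - 570*I) ≈ -11934.0 + 2651.9*I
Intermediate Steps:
C(n) = -9 + √(-4 + n) (C(n) = -9 + √(n - 4) = -9 + √(-4 + n))
R(u, D) = √(D² + u²)
j(U, Y) = 6 + U + √2*√(Y²) (j(U, Y) = (√(Y² + Y²) + U) + 6 = (√(2*Y²) + U) + 6 = (√2*√(Y²) + U) + 6 = (U + √2*√(Y²)) + 6 = 6 + U + √2*√(Y²))
(-19*C(0))*(-103 + j(6, -15)) = (-19*(-9 + √(-4 + 0)))*(-103 + (6 + 6 + √2*√((-15)²))) = (-19*(-9 + √(-4)))*(-103 + (6 + 6 + √2*√225)) = (-19*(-9 + 2*I))*(-103 + (6 + 6 + √2*15)) = (171 - 38*I)*(-103 + (6 + 6 + 15*√2)) = (171 - 38*I)*(-103 + (12 + 15*√2)) = (171 - 38*I)*(-91 + 15*√2) = (-91 + 15*√2)*(171 - 38*I)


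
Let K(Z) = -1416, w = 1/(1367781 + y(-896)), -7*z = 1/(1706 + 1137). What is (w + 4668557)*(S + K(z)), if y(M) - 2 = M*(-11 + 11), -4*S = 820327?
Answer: -1318606436131734953/1367783 ≈ -9.6405e+11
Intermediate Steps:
S = -820327/4 (S = -1/4*820327 = -820327/4 ≈ -2.0508e+5)
y(M) = 2 (y(M) = 2 + M*(-11 + 11) = 2 + M*0 = 2 + 0 = 2)
z = -1/19901 (z = -1/(7*(1706 + 1137)) = -1/7/2843 = -1/7*1/2843 = -1/19901 ≈ -5.0249e-5)
w = 1/1367783 (w = 1/(1367781 + 2) = 1/1367783 ≈ 7.3111e-7)
(w + 4668557)*(S + K(z)) = (1/1367783 + 4668557)*(-820327/4 - 1416) = (6385572899132/1367783)*(-825991/4) = -1318606436131734953/1367783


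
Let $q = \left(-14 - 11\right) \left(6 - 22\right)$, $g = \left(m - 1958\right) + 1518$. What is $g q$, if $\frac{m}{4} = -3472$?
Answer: $-5731200$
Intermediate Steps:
$m = -13888$ ($m = 4 \left(-3472\right) = -13888$)
$g = -14328$ ($g = \left(-13888 - 1958\right) + 1518 = -15846 + 1518 = -14328$)
$q = 400$ ($q = \left(-25\right) \left(-16\right) = 400$)
$g q = \left(-14328\right) 400 = -5731200$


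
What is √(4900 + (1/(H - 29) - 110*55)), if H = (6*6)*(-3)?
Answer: I*√21584487/137 ≈ 33.912*I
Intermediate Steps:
H = -108 (H = 36*(-3) = -108)
√(4900 + (1/(H - 29) - 110*55)) = √(4900 + (1/(-108 - 29) - 110*55)) = √(4900 + (1/(-137) - 6050)) = √(4900 + (-1/137 - 6050)) = √(4900 - 828851/137) = √(-157551/137) = I*√21584487/137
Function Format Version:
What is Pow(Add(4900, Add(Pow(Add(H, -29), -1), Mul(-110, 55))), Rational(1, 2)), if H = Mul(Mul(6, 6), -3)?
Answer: Mul(Rational(1, 137), I, Pow(21584487, Rational(1, 2))) ≈ Mul(33.912, I)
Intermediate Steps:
H = -108 (H = Mul(36, -3) = -108)
Pow(Add(4900, Add(Pow(Add(H, -29), -1), Mul(-110, 55))), Rational(1, 2)) = Pow(Add(4900, Add(Pow(Add(-108, -29), -1), Mul(-110, 55))), Rational(1, 2)) = Pow(Add(4900, Add(Pow(-137, -1), -6050)), Rational(1, 2)) = Pow(Add(4900, Add(Rational(-1, 137), -6050)), Rational(1, 2)) = Pow(Add(4900, Rational(-828851, 137)), Rational(1, 2)) = Pow(Rational(-157551, 137), Rational(1, 2)) = Mul(Rational(1, 137), I, Pow(21584487, Rational(1, 2)))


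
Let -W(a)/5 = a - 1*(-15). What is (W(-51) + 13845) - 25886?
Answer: -11861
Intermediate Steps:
W(a) = -75 - 5*a (W(a) = -5*(a - 1*(-15)) = -5*(a + 15) = -5*(15 + a) = -75 - 5*a)
(W(-51) + 13845) - 25886 = ((-75 - 5*(-51)) + 13845) - 25886 = ((-75 + 255) + 13845) - 25886 = (180 + 13845) - 25886 = 14025 - 25886 = -11861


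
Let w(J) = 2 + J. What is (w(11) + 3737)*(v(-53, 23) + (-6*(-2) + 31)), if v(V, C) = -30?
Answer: 48750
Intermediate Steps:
(w(11) + 3737)*(v(-53, 23) + (-6*(-2) + 31)) = ((2 + 11) + 3737)*(-30 + (-6*(-2) + 31)) = (13 + 3737)*(-30 + (12 + 31)) = 3750*(-30 + 43) = 3750*13 = 48750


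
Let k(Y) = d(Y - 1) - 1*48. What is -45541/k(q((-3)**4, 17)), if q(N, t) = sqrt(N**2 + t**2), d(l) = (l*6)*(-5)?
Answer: -45541/342482 + 1138525*sqrt(274)/1027446 ≈ 18.210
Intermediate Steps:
d(l) = -30*l (d(l) = (6*l)*(-5) = -30*l)
k(Y) = -18 - 30*Y (k(Y) = -30*(Y - 1) - 1*48 = -30*(-1 + Y) - 48 = (30 - 30*Y) - 48 = -18 - 30*Y)
-45541/k(q((-3)**4, 17)) = -45541/(-18 - 30*sqrt(((-3)**4)**2 + 17**2)) = -45541/(-18 - 30*sqrt(81**2 + 289)) = -45541/(-18 - 30*sqrt(6561 + 289)) = -45541/(-18 - 150*sqrt(274))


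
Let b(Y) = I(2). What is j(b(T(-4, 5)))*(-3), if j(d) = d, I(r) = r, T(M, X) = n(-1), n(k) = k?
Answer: -6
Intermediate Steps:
T(M, X) = -1
b(Y) = 2
j(b(T(-4, 5)))*(-3) = 2*(-3) = -6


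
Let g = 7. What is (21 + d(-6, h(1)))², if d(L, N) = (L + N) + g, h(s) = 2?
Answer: 576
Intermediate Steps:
d(L, N) = 7 + L + N (d(L, N) = (L + N) + 7 = 7 + L + N)
(21 + d(-6, h(1)))² = (21 + (7 - 6 + 2))² = (21 + 3)² = 24² = 576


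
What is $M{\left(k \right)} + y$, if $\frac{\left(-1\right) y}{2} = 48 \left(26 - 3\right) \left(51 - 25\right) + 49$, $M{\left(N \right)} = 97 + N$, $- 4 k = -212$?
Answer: $-57356$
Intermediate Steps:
$k = 53$ ($k = \left(- \frac{1}{4}\right) \left(-212\right) = 53$)
$y = -57506$ ($y = - 2 \left(48 \left(26 - 3\right) \left(51 - 25\right) + 49\right) = - 2 \left(48 \cdot 23 \cdot 26 + 49\right) = - 2 \left(48 \cdot 598 + 49\right) = - 2 \left(28704 + 49\right) = \left(-2\right) 28753 = -57506$)
$M{\left(k \right)} + y = \left(97 + 53\right) - 57506 = 150 - 57506 = -57356$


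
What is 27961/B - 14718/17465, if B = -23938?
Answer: -840658349/418077170 ≈ -2.0108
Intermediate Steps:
27961/B - 14718/17465 = 27961/(-23938) - 14718/17465 = 27961*(-1/23938) - 14718*1/17465 = -27961/23938 - 14718/17465 = -840658349/418077170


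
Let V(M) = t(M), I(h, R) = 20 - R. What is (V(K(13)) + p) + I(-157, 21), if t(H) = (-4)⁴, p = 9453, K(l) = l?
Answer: 9708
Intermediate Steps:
t(H) = 256
V(M) = 256
(V(K(13)) + p) + I(-157, 21) = (256 + 9453) + (20 - 1*21) = 9709 + (20 - 21) = 9709 - 1 = 9708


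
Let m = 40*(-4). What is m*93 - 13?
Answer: -14893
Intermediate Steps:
m = -160
m*93 - 13 = -160*93 - 13 = -14880 - 13 = -14893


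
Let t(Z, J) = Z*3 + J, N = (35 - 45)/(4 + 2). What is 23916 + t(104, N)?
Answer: 72679/3 ≈ 24226.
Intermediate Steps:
N = -5/3 (N = -10/6 = -10*⅙ = -5/3 ≈ -1.6667)
t(Z, J) = J + 3*Z (t(Z, J) = 3*Z + J = J + 3*Z)
23916 + t(104, N) = 23916 + (-5/3 + 3*104) = 23916 + (-5/3 + 312) = 23916 + 931/3 = 72679/3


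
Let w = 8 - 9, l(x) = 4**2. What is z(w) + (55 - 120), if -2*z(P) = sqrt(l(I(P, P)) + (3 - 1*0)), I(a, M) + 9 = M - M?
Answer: -65 - sqrt(19)/2 ≈ -67.179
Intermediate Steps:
I(a, M) = -9 (I(a, M) = -9 + (M - M) = -9 + 0 = -9)
l(x) = 16
w = -1
z(P) = -sqrt(19)/2 (z(P) = -sqrt(16 + (3 - 1*0))/2 = -sqrt(16 + (3 + 0))/2 = -sqrt(16 + 3)/2 = -sqrt(19)/2)
z(w) + (55 - 120) = -sqrt(19)/2 + (55 - 120) = -sqrt(19)/2 - 65 = -65 - sqrt(19)/2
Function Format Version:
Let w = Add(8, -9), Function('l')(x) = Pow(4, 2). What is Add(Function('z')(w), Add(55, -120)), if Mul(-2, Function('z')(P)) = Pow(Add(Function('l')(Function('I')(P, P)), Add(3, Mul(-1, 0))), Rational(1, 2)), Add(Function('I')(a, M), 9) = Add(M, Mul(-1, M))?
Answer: Add(-65, Mul(Rational(-1, 2), Pow(19, Rational(1, 2)))) ≈ -67.179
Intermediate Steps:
Function('I')(a, M) = -9 (Function('I')(a, M) = Add(-9, Add(M, Mul(-1, M))) = Add(-9, 0) = -9)
Function('l')(x) = 16
w = -1
Function('z')(P) = Mul(Rational(-1, 2), Pow(19, Rational(1, 2))) (Function('z')(P) = Mul(Rational(-1, 2), Pow(Add(16, Add(3, Mul(-1, 0))), Rational(1, 2))) = Mul(Rational(-1, 2), Pow(Add(16, Add(3, 0)), Rational(1, 2))) = Mul(Rational(-1, 2), Pow(Add(16, 3), Rational(1, 2))) = Mul(Rational(-1, 2), Pow(19, Rational(1, 2))))
Add(Function('z')(w), Add(55, -120)) = Add(Mul(Rational(-1, 2), Pow(19, Rational(1, 2))), Add(55, -120)) = Add(Mul(Rational(-1, 2), Pow(19, Rational(1, 2))), -65) = Add(-65, Mul(Rational(-1, 2), Pow(19, Rational(1, 2))))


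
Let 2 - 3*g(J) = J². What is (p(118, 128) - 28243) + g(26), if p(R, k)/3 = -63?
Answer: -85970/3 ≈ -28657.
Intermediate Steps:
g(J) = ⅔ - J²/3
p(R, k) = -189 (p(R, k) = 3*(-63) = -189)
(p(118, 128) - 28243) + g(26) = (-189 - 28243) + (⅔ - ⅓*26²) = -28432 + (⅔ - ⅓*676) = -28432 + (⅔ - 676/3) = -28432 - 674/3 = -85970/3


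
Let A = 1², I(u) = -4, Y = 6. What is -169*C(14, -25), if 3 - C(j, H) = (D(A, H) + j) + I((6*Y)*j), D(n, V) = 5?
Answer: 2028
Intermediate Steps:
A = 1
C(j, H) = 2 - j (C(j, H) = 3 - ((5 + j) - 4) = 3 - (1 + j) = 3 + (-1 - j) = 2 - j)
-169*C(14, -25) = -169*(2 - 1*14) = -169*(2 - 14) = -169*(-12) = 2028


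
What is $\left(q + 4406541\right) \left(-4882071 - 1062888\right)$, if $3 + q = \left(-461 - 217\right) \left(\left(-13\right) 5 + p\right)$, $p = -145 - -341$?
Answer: $-25668668373480$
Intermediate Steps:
$p = 196$ ($p = -145 + 341 = 196$)
$q = -88821$ ($q = -3 + \left(-461 - 217\right) \left(\left(-13\right) 5 + 196\right) = -3 - 678 \left(-65 + 196\right) = -3 - 88818 = -88821$)
$\left(q + 4406541\right) \left(-4882071 - 1062888\right) = \left(-88821 + 4406541\right) \left(-4882071 - 1062888\right) = 4317720 \left(-5944959\right) = -25668668373480$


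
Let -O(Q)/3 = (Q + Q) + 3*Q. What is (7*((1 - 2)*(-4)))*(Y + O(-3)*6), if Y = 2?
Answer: 7616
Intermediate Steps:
O(Q) = -15*Q (O(Q) = -3*((Q + Q) + 3*Q) = -3*(2*Q + 3*Q) = -15*Q)
(7*((1 - 2)*(-4)))*(Y + O(-3)*6) = (7*((1 - 2)*(-4)))*(2 - 15*(-3)*6) = (7*(-1*(-4)))*(2 + 45*6) = (7*4)*(2 + 270) = 28*272 = 7616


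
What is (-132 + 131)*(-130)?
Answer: 130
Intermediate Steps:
(-132 + 131)*(-130) = -1*(-130) = 130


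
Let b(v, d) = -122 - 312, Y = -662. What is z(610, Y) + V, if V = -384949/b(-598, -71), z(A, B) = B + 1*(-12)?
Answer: 92433/434 ≈ 212.98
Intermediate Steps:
b(v, d) = -434
z(A, B) = -12 + B (z(A, B) = B - 12 = -12 + B)
V = 384949/434 (V = -384949/(-434) = -384949*(-1/434) = 384949/434 ≈ 886.98)
z(610, Y) + V = (-12 - 662) + 384949/434 = -674 + 384949/434 = 92433/434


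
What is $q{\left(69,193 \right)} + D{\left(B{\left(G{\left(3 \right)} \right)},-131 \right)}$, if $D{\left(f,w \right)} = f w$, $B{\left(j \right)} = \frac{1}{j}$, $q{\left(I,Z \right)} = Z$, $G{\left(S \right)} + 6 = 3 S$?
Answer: $\frac{448}{3} \approx 149.33$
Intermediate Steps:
$G{\left(S \right)} = -6 + 3 S$
$q{\left(69,193 \right)} + D{\left(B{\left(G{\left(3 \right)} \right)},-131 \right)} = 193 + \frac{1}{-6 + 3 \cdot 3} \left(-131\right) = 193 + \frac{1}{-6 + 9} \left(-131\right) = 193 + \frac{1}{3} \left(-131\right) = 193 - \frac{131}{3} = \frac{448}{3}$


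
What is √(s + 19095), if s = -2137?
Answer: √16958 ≈ 130.22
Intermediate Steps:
√(s + 19095) = √(-2137 + 19095) = √16958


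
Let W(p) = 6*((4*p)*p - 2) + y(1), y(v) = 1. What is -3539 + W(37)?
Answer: 29306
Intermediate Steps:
W(p) = -11 + 24*p² (W(p) = 6*((4*p)*p - 2) + 1 = 6*(4*p² - 2) + 1 = 6*(-2 + 4*p²) + 1 = (-12 + 24*p²) + 1 = -11 + 24*p²)
-3539 + W(37) = -3539 + (-11 + 24*37²) = -3539 + (-11 + 24*1369) = -3539 + (-11 + 32856) = -3539 + 32845 = 29306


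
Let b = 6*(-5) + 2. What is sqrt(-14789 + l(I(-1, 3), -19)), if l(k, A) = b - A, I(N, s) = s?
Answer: 7*I*sqrt(302) ≈ 121.65*I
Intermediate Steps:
b = -28 (b = -30 + 2 = -28)
l(k, A) = -28 - A
sqrt(-14789 + l(I(-1, 3), -19)) = sqrt(-14789 + (-28 - 1*(-19))) = sqrt(-14789 + (-28 + 19)) = sqrt(-14789 - 9) = sqrt(-14798) = 7*I*sqrt(302)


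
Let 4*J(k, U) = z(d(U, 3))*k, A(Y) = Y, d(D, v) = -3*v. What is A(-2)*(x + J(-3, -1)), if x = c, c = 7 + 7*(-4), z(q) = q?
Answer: 57/2 ≈ 28.500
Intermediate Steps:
J(k, U) = -9*k/4 (J(k, U) = ((-3*3)*k)/4 = (-9*k)/4 = -9*k/4)
c = -21 (c = 7 - 28 = -21)
x = -21
A(-2)*(x + J(-3, -1)) = -2*(-21 - 9/4*(-3)) = -2*(-21 + 27/4) = -2*(-57/4) = 57/2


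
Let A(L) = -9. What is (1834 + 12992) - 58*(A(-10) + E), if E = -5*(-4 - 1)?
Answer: 13898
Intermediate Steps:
E = 25 (E = -5*(-5) = 25)
(1834 + 12992) - 58*(A(-10) + E) = (1834 + 12992) - 58*(-9 + 25) = 14826 - 58*16 = 14826 - 928 = 13898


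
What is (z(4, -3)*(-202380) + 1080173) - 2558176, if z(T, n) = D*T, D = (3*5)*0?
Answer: -1478003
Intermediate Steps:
D = 0 (D = 15*0 = 0)
z(T, n) = 0 (z(T, n) = 0*T = 0)
(z(4, -3)*(-202380) + 1080173) - 2558176 = (0*(-202380) + 1080173) - 2558176 = (0 + 1080173) - 2558176 = 1080173 - 2558176 = -1478003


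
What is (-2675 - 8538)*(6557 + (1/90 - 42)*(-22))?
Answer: -3774677042/45 ≈ -8.3882e+7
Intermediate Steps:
(-2675 - 8538)*(6557 + (1/90 - 42)*(-22)) = -11213*(6557 + (1/90 - 42)*(-22)) = -11213*(6557 - 3779/90*(-22)) = -11213*(6557 + 41569/45) = -11213*336634/45 = -3774677042/45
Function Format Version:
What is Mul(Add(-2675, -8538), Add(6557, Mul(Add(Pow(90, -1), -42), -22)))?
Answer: Rational(-3774677042, 45) ≈ -8.3882e+7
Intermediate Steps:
Mul(Add(-2675, -8538), Add(6557, Mul(Add(Pow(90, -1), -42), -22))) = Mul(-11213, Add(6557, Mul(Add(Rational(1, 90), -42), -22))) = Mul(-11213, Add(6557, Mul(Rational(-3779, 90), -22))) = Mul(-11213, Add(6557, Rational(41569, 45))) = Mul(-11213, Rational(336634, 45)) = Rational(-3774677042, 45)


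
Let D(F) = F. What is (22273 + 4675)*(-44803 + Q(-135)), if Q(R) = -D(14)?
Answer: -1207728516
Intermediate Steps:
Q(R) = -14 (Q(R) = -1*14 = -14)
(22273 + 4675)*(-44803 + Q(-135)) = (22273 + 4675)*(-44803 - 14) = 26948*(-44817) = -1207728516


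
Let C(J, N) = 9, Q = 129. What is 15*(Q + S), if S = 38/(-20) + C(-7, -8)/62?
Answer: 59169/31 ≈ 1908.7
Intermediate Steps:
S = -272/155 (S = 38/(-20) + 9/62 = 38*(-1/20) + 9*(1/62) = -19/10 + 9/62 = -272/155 ≈ -1.7548)
15*(Q + S) = 15*(129 - 272/155) = 15*(19723/155) = 59169/31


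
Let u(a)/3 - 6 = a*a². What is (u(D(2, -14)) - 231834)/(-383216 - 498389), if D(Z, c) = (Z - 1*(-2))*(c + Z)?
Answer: 563592/881605 ≈ 0.63928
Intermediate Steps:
D(Z, c) = (2 + Z)*(Z + c) (D(Z, c) = (Z + 2)*(Z + c) = (2 + Z)*(Z + c))
u(a) = 18 + 3*a³ (u(a) = 18 + 3*(a*a²) = 18 + 3*a³)
(u(D(2, -14)) - 231834)/(-383216 - 498389) = ((18 + 3*(2² + 2*2 + 2*(-14) + 2*(-14))³) - 231834)/(-383216 - 498389) = ((18 + 3*(4 + 4 - 28 - 28)³) - 231834)/(-881605) = ((18 + 3*(-48)³) - 231834)*(-1/881605) = ((18 + 3*(-110592)) - 231834)*(-1/881605) = ((18 - 331776) - 231834)*(-1/881605) = (-331758 - 231834)*(-1/881605) = -563592*(-1/881605) = 563592/881605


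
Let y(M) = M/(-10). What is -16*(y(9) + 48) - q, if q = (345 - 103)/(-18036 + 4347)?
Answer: -51578942/68445 ≈ -753.58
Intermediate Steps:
y(M) = -M/10 (y(M) = M*(-⅒) = -M/10)
q = -242/13689 (q = 242/(-13689) = 242*(-1/13689) = -242/13689 ≈ -0.017678)
-16*(y(9) + 48) - q = -16*(-⅒*9 + 48) - 1*(-242/13689) = -16*(-9/10 + 48) + 242/13689 = -16*471/10 + 242/13689 = -3768/5 + 242/13689 = -51578942/68445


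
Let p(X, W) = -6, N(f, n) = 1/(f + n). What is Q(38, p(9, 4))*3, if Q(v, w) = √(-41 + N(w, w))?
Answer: I*√1479/2 ≈ 19.229*I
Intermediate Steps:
Q(v, w) = √(-41 + 1/(2*w)) (Q(v, w) = √(-41 + 1/(w + w)) = √(-41 + 1/(2*w)))
Q(38, p(9, 4))*3 = (√(-164 + 2/(-6))/2)*3 = (√(-164 + 2*(-⅙))/2)*3 = (√(-164 - ⅓)/2)*3 = (√(-493/3)/2)*3 = ((I*√1479/3)/2)*3 = (I*√1479/6)*3 = I*√1479/2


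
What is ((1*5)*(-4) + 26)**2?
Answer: 36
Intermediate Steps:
((1*5)*(-4) + 26)**2 = (5*(-4) + 26)**2 = (-20 + 26)**2 = 6**2 = 36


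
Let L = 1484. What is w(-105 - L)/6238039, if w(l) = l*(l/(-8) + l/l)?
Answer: -2537633/49904312 ≈ -0.050850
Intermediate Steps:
w(l) = l*(1 - l/8) (w(l) = l*(l*(-⅛) + 1) = l*(-l/8 + 1) = l*(1 - l/8))
w(-105 - L)/6238039 = ((-105 - 1*1484)*(8 - (-105 - 1*1484))/8)/6238039 = ((-105 - 1484)*(8 - (-105 - 1484))/8)*(1/6238039) = ((⅛)*(-1589)*(8 - 1*(-1589)))*(1/6238039) = ((⅛)*(-1589)*(8 + 1589))*(1/6238039) = ((⅛)*(-1589)*1597)*(1/6238039) = -2537633/8*1/6238039 = -2537633/49904312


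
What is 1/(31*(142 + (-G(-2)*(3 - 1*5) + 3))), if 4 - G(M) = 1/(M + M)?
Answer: 2/9517 ≈ 0.00021015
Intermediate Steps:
G(M) = 4 - 1/(2*M) (G(M) = 4 - 1/(M + M) = 4 - 1/(2*M))
1/(31*(142 + (-G(-2)*(3 - 1*5) + 3))) = 1/(31*(142 + (-(4 - ½/(-2))*(3 - 1*5) + 3))) = 1/(31*(142 + (-(4 - ½*(-½))*(3 - 5) + 3))) = 1/(31*(142 + (-(4 + ¼)*(-2) + 3))) = 1/(31*(142 + (-17*(-2)/4 + 3))) = 1/(31*(142 + (-1*(-17/2) + 3))) = 1/(31*(142 + (17/2 + 3))) = 1/(31*(142 + 23/2)) = 1/(31*(307/2)) = 1/(9517/2) = 2/9517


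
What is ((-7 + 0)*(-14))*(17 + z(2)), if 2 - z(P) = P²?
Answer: 1470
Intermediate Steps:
z(P) = 2 - P²
((-7 + 0)*(-14))*(17 + z(2)) = ((-7 + 0)*(-14))*(17 + (2 - 1*2²)) = (-7*(-14))*(17 + (2 - 1*4)) = 98*(17 + (2 - 4)) = 98*(17 - 2) = 98*15 = 1470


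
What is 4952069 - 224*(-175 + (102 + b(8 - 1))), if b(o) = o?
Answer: 4966853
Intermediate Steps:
4952069 - 224*(-175 + (102 + b(8 - 1))) = 4952069 - 224*(-175 + (102 + (8 - 1))) = 4952069 - 224*(-175 + (102 + 7)) = 4952069 - 224*(-175 + 109) = 4952069 - 224*(-66) = 4952069 - 1*(-14784) = 4952069 + 14784 = 4966853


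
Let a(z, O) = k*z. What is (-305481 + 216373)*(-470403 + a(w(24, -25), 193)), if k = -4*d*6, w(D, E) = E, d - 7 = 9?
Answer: 41061233724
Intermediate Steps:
d = 16 (d = 7 + 9 = 16)
k = -384 (k = -4*16*6 = -64*6 = -384)
a(z, O) = -384*z
(-305481 + 216373)*(-470403 + a(w(24, -25), 193)) = (-305481 + 216373)*(-470403 - 384*(-25)) = -89108*(-470403 + 9600) = -89108*(-460803) = 41061233724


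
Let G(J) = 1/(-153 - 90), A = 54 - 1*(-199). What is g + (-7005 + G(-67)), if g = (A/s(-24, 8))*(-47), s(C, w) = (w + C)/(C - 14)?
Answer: -68518475/1944 ≈ -35246.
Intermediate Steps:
s(C, w) = (C + w)/(-14 + C)
A = 253 (A = 54 + 199 = 253)
G(J) = -1/243 (G(J) = 1/(-243) = -1/243)
g = -225929/8 (g = (253/(((-24 + 8)/(-14 - 24))))*(-47) = (253/((-16/(-38))))*(-47) = (253/((-1/38*(-16))))*(-47) = (253/(8/19))*(-47) = (253*(19/8))*(-47) = (4807/8)*(-47) = -225929/8 ≈ -28241.)
g + (-7005 + G(-67)) = -225929/8 + (-7005 - 1/243) = -225929/8 - 1702216/243 = -68518475/1944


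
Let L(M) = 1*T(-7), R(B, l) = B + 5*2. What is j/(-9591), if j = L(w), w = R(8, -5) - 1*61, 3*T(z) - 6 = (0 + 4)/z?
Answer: -38/201411 ≈ -0.00018867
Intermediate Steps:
T(z) = 2 + 4/(3*z) (T(z) = 2 + ((0 + 4)/z)/3 = 2 + (4/z)/3 = 2 + 4/(3*z))
R(B, l) = 10 + B (R(B, l) = B + 10 = 10 + B)
w = -43 (w = (10 + 8) - 1*61 = 18 - 61 = -43)
L(M) = 38/21 (L(M) = 1*(2 + (4/3)/(-7)) = 1*(2 + (4/3)*(-⅐)) = 1*(2 - 4/21) = 1*(38/21) = 38/21)
j = 38/21 ≈ 1.8095
j/(-9591) = (38/21)/(-9591) = (38/21)*(-1/9591) = -38/201411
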